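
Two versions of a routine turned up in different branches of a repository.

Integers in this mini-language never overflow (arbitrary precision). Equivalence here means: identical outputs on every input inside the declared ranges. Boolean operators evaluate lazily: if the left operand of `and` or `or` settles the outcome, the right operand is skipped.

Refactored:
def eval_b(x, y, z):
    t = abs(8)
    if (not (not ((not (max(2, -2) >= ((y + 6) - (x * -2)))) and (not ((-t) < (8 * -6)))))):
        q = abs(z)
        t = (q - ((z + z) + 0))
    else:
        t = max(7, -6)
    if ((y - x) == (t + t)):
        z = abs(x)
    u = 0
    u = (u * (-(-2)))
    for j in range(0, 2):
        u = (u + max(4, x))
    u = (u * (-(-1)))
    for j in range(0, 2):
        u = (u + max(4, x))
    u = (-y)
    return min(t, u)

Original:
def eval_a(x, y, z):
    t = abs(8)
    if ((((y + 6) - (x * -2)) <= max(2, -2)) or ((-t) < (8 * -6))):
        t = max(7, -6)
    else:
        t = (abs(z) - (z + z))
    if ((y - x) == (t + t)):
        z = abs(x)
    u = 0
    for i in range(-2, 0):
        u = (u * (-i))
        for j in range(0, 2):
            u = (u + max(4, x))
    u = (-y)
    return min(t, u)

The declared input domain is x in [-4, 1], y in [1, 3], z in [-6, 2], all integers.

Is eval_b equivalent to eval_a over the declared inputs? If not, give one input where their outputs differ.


Reading the diff, among the changes: arithmetic usage differs; also statement counts differ; also boolean connective usage differs; also min/max/abs usage differs; also comparison usage differs; also constant usage differs; also local variable names differ.
As a probe, take x=-1, y=1, z=-2: eval_a runs t=8, then ((((y + 6) - (x * -2)) <= max(2, -2)) or ((-t) < (8 * -6))) is false, then t=6, then ((y - x) == (t + t)) is false, then u=0, then (i=-2), then u=0, then (j=0), then u=4, then (j=1), then u=8, then (i=-1), then u=8, then (j=0), then u=12, then (j=1), then u=16, then u=-1, then returns -1; eval_b runs t=8, then (not (not ((not (max(2, -2) >= ((y + 6) - (x * -2)))) and (not ((-t) < (8 * -6)))))) is true, then q=2, then t=6, then ((y - x) == (t + t)) is false, then u=0, then u=0, then (j=0), then u=4, then (j=1), then u=8, then u=8, then (j=0), then u=12, then (j=1), then u=16, then u=-1, then returns -1; both end at -1.
Checked all 162 inputs in the declared domain: the outputs agree on every one.
verdict: equivalent


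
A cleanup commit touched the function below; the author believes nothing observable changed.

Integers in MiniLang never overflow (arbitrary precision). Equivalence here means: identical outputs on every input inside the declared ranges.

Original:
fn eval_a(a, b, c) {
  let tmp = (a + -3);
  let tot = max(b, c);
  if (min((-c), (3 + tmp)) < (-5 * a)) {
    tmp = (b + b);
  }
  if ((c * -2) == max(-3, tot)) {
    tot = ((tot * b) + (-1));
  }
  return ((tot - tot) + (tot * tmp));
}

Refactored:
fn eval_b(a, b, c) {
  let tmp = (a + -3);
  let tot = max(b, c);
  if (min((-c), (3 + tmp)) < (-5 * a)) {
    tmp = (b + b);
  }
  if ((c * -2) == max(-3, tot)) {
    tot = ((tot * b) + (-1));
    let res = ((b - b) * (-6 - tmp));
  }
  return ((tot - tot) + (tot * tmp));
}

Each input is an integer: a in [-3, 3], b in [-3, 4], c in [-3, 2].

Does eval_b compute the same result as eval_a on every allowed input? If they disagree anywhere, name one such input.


Differences: constant usage differs, plus statement counts differ, plus arithmetic usage differs, plus local variable names differ — yet all 336 inputs agree.
verdict: equivalent


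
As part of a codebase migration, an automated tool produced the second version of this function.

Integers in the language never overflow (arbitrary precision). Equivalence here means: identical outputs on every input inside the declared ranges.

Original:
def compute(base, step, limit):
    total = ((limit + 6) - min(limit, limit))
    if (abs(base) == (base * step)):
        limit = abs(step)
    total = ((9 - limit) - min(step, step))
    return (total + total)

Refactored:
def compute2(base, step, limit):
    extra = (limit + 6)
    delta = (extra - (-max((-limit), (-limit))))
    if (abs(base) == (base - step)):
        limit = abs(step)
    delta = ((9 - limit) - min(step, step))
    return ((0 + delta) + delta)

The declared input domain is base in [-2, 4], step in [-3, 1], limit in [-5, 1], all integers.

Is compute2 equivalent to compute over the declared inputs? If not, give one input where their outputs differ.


Input base=-2, step=-1, limit=-5: 18 from compute versus 30 from compute2.
verdict: not equivalent; witness: base=-2, step=-1, limit=-5


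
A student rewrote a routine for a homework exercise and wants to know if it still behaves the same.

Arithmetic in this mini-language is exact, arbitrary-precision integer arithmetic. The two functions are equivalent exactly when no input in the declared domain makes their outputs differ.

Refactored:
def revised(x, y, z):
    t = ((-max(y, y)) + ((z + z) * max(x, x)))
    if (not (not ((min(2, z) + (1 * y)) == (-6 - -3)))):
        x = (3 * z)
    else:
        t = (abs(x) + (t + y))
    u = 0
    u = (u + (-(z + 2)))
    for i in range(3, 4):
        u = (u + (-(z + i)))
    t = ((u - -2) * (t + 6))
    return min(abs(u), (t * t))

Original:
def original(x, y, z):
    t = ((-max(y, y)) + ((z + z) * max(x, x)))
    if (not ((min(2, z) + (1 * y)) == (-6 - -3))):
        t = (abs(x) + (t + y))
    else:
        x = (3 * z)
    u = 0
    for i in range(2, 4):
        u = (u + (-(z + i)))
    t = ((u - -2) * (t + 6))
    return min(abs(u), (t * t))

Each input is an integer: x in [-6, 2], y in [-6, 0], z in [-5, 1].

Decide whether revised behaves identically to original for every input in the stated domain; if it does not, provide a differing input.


Equivalent — the differences include constant usage differs, statement counts differ, arithmetic usage differs, loop structure differs, boolean connective usage differs, yet no declared input distinguishes the two.
One worked example (x=-4, y=-1, z=0) — original: t := 1 | (not ((min(2, z) + (1 * y)) == (-6 - -3))): true | t := 4 | u := 0 | iter i=2: | u := -2 | iter i=3: | u := -5 | t := -30 | result 5; revised: t := 1 | (not (not ((min(2, z) + (1 * y)) == (-6 - -3)))): false | t := 4 | u := 0 | u := -2 | iter i=3: | u := -5 | t := -30 | result 5; agreement on 5.
Sweeping the whole domain (441 inputs) finds no disagreement.
verdict: equivalent


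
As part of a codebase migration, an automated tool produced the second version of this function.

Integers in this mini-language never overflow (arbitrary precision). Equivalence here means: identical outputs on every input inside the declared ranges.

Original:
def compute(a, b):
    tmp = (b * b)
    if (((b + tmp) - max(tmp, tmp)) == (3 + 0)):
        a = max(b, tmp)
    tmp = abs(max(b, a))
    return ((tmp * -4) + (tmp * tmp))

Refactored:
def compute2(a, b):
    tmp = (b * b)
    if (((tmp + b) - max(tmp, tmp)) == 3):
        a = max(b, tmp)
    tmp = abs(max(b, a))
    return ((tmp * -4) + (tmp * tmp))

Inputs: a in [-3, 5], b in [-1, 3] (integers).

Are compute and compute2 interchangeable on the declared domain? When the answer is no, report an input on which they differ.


Comparing the listings, the differences include: constant usage differs; arithmetic usage differs.
Spot check at a=5, b=2 — compute: tmp=4, then (((b + tmp) - max(tmp, tmp)) == (3 + 0)) is false, then tmp=5, then returns 5. compute2: tmp=4, then (((tmp + b) - max(tmp, tmp)) == 3) is false, then tmp=5, then returns 5. Both give 5.
Checked all 45 inputs in the declared domain: the outputs agree on every one.
verdict: equivalent


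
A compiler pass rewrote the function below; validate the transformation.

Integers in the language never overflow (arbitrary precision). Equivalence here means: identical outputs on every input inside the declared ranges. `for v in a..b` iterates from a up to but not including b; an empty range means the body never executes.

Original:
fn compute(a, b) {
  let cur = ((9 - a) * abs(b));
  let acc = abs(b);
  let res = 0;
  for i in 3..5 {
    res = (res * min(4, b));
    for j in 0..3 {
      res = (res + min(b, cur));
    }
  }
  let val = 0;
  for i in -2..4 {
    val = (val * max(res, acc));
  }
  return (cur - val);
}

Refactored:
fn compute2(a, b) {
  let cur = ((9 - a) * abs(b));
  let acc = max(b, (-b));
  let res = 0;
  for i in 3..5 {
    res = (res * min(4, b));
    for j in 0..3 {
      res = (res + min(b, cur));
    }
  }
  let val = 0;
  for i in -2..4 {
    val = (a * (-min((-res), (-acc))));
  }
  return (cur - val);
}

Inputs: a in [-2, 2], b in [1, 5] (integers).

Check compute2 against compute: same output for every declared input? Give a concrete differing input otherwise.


Consider the input a=-2, b=1.
compute: cur=11, then acc=1, then res=0, then (i=3), then res=0, then (j=0), then res=1, then (j=1), then res=2, then (j=2), then res=3, then (i=4), then res=3, then (j=0), then res=4, then (j=1), then res=5, then (j=2), then res=6, then val=0, then (i=-2), then val=0, then (i=-1), then val=0, then (i=0), then val=0, then (i=1), then val=0, then (i=2), then val=0, then (i=3), then val=0, then returns 11
compute2: cur=11, then acc=1, then res=0, then (i=3), then res=0, then (j=0), then res=1, then (j=1), then res=2, then (j=2), then res=3, then (i=4), then res=3, then (j=0), then res=4, then (j=1), then res=5, then (j=2), then res=6, then val=0, then (i=-2), then val=-12, then (i=-1), then val=-12, then (i=0), then val=-12, then (i=1), then val=-12, then (i=2), then val=-12, then (i=3), then val=-12, then returns 23
11 against 23: the behavior changed.
verdict: not equivalent; witness: a=-2, b=1


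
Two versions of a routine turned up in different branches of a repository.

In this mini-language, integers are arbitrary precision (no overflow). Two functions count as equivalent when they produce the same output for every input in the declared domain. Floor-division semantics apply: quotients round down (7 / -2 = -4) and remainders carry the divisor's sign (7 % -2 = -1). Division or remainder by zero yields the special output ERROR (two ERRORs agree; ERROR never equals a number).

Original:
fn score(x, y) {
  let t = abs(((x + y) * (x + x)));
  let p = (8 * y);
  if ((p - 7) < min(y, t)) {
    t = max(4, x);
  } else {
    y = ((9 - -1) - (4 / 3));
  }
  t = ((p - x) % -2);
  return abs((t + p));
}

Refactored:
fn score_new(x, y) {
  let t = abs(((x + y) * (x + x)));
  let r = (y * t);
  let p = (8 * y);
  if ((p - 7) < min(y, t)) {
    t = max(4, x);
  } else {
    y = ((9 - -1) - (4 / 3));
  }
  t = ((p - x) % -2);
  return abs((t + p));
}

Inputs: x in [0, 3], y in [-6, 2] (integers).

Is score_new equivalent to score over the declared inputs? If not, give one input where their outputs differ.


The two versions differ — the changes include arithmetic usage differs; also local variable names differ; also statement counts differ.
As a probe, take x=0, y=-3: score runs t becomes 0; next p becomes -24; next ((p - 7) < min(y, t)) evaluates to true; next t becomes 4; next t becomes 0; next final value 24; score_new runs t becomes 0; next r becomes 0; next p becomes -24; next ((p - 7) < min(y, t)) evaluates to true; next t becomes 4; next t becomes 0; next final value 24; both end at 24.
An exhaustive pass over the 36 declared inputs shows identical outputs.
verdict: equivalent


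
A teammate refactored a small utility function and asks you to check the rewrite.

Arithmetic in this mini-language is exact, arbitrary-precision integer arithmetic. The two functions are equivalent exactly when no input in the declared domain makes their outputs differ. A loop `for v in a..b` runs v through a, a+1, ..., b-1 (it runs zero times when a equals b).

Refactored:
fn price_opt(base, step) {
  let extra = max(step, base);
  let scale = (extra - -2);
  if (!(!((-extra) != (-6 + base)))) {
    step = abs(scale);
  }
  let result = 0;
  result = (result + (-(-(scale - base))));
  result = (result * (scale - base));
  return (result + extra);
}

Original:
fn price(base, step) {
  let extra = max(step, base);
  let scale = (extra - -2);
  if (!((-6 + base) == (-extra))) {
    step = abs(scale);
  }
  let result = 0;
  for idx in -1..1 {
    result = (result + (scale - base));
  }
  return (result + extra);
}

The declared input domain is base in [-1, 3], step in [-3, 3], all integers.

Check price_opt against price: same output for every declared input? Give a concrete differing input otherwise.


Not equivalent: base=-1, step=0 separates them (6 vs 9).
price: extra becomes 0; next scale becomes 2; next (!((-6 + base) == (-extra))) evaluates to true; next step becomes 2; next result becomes 0; next at idx=-1:; next result becomes 3; next at idx=0:; next result becomes 6; next final value 6
price_opt: extra becomes 0; next scale becomes 2; next (!(!((-extra) != (-6 + base)))) evaluates to true; next step becomes 2; next result becomes 0; next result becomes 3; next result becomes 9; next final value 9
verdict: not equivalent; witness: base=-1, step=0


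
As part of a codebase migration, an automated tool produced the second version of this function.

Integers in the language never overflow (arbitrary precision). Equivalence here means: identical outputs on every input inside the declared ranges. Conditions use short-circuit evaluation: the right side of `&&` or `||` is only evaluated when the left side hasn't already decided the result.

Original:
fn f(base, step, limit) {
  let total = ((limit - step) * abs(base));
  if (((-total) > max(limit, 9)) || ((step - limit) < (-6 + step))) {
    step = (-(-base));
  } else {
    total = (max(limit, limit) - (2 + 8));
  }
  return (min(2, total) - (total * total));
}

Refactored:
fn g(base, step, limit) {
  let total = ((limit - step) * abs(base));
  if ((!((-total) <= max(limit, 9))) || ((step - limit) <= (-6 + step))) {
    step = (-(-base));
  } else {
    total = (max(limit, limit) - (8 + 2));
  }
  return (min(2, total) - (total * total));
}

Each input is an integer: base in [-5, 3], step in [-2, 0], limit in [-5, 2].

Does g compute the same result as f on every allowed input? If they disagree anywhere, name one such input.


The one real change (`((step - limit) < (-6 + step))` became `((step - limit) <= (-6 + step))`) has no effect anywhere in the declared ranges.
Spot check at base=-5, step=0, limit=-3 — f: total = -15; (((-total) > max(limit, 9)) || ((step - limit) < (-6 + step))) -> true; step = -5; return -240. g: total = -15; ((!((-total) <= max(limit, 9))) || ((step - limit) <= (-6 + step))) -> true; step = -5; return -240. Both give -240.
An exhaustive pass over the 216 declared inputs shows identical outputs.
verdict: equivalent


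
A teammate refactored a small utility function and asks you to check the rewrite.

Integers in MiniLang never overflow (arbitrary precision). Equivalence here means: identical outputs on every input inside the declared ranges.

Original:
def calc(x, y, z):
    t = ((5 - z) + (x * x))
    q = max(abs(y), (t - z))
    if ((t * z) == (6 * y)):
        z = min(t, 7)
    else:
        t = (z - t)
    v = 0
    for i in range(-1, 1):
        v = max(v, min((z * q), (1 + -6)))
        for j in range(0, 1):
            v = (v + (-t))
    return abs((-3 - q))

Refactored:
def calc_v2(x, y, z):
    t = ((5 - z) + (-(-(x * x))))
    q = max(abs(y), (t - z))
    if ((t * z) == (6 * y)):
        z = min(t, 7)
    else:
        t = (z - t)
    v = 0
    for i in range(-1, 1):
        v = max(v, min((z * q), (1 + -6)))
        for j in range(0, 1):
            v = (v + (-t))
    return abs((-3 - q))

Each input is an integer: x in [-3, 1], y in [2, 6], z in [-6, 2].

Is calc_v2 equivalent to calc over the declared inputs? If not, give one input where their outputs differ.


The two versions differ — the changes include same computation, different form.
Tracing x=1, y=3, z=1: calc: t = 5; q = 4; ((t * z) == (6 * y)) -> false; t = -4; v = 0; [i=-1]; v = 0; [j=0]; v = 4; [i=0]; v = 4; [j=0]; v = 8; return 7 | calc_v2: t = 5; q = 4; ((t * z) == (6 * y)) -> false; t = -4; v = 0; [i=-1]; v = 0; [j=0]; v = 4; [i=0]; v = 4; [j=0]; v = 8; return 7 — matching result 7.
Across all 225 domain points the two functions coincide.
verdict: equivalent


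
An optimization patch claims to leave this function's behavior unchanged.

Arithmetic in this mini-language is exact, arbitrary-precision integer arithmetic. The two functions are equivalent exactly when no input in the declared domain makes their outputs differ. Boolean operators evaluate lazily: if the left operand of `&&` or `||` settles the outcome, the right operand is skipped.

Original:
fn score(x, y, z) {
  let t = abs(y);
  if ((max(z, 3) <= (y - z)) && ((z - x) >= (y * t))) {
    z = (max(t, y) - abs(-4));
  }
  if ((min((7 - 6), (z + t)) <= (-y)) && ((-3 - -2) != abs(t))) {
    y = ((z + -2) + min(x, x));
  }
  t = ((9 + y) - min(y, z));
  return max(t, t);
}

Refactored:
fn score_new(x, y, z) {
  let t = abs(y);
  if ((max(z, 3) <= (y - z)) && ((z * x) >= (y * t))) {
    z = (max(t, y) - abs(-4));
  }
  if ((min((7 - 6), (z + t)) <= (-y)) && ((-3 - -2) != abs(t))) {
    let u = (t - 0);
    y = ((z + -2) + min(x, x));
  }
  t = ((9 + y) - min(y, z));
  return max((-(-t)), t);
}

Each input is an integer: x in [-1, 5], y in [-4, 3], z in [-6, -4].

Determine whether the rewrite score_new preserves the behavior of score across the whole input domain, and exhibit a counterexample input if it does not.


These are not equivalent — on x=-1, y=2, z=-6 the outputs split (9 vs 13).
score: t becomes 2; next ((max(z, 3) <= (y - z)) && ((z - x) >= (y * t))) evaluates to false; next ((min((7 - 6), (z + t)) <= (-y)) && ((-3 - -2) != abs(t))) evaluates to true; next y becomes -9; next t becomes 9; next final value 9
score_new: t becomes 2; next ((max(z, 3) <= (y - z)) && ((z * x) >= (y * t))) evaluates to true; next z becomes -2; next ((min((7 - 6), (z + t)) <= (-y)) && ((-3 - -2) != abs(t))) evaluates to false; next t becomes 13; next final value 13
verdict: not equivalent; witness: x=-1, y=2, z=-6


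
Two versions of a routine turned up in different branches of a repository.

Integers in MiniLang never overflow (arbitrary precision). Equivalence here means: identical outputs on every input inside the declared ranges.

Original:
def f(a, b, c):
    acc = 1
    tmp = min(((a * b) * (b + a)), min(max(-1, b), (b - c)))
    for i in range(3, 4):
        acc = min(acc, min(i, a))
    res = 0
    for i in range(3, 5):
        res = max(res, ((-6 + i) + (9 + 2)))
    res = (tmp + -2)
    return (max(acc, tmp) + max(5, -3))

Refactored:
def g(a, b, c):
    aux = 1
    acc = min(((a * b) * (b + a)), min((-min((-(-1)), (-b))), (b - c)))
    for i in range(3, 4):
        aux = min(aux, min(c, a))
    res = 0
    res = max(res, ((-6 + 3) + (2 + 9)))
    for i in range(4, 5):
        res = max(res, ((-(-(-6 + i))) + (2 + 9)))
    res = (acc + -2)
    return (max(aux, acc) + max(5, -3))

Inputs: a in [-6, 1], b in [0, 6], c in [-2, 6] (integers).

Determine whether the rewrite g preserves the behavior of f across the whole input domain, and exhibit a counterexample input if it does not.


These are not equivalent — on a=-1, b=2, c=-2 the outputs split (4 vs 3).
f: acc := 1 | tmp := -2 | iter i=3: | acc := -1 | res := 0 | iter i=3: | res := 8 | iter i=4: | res := 9 | res := -4 | result 4
g: aux := 1 | acc := -2 | iter i=3: | aux := -2 | res := 0 | res := 8 | iter i=4: | res := 9 | res := -4 | result 3
verdict: not equivalent; witness: a=-1, b=2, c=-2


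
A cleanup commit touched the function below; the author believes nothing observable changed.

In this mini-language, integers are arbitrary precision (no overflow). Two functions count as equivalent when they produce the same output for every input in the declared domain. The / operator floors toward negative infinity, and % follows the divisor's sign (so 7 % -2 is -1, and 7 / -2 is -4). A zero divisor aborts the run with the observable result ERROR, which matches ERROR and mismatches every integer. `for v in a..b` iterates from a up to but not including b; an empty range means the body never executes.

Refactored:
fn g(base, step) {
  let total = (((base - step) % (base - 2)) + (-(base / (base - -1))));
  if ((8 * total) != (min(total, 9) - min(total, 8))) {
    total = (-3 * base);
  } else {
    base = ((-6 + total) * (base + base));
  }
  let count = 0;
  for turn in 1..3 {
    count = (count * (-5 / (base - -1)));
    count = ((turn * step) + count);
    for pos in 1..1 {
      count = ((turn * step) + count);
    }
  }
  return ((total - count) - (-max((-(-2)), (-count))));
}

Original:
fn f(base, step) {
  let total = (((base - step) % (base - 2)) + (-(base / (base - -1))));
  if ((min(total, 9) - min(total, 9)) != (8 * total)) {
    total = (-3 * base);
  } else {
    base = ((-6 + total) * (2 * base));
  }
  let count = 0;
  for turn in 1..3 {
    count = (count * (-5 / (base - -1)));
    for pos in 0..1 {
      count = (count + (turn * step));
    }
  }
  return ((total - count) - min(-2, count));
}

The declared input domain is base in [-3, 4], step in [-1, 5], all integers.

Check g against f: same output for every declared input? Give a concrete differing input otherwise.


Equivalent. Although `9` became `8`, no input in the stated domain can expose it.
Every one of the 56 inputs gives matching results.
Spot check at base=1, step=1 — f: total = 0; ((min(total, 9) - min(total, 9)) != (8 * total)) -> false; base = -12; count = 0; [turn=1]; count = 0; [pos=0]; count = 1; [turn=2]; count = 0; [pos=0]; count = 2; return 0. g: total = 0; ((8 * total) != (min(total, 9) - min(total, 8))) -> false; base = -12; count = 0; [turn=1]; count = 0; count = 1; the pos loop: no iterations; [turn=2]; count = 0; count = 2; the pos loop: no iterations; return 0. Both give 0.
verdict: equivalent


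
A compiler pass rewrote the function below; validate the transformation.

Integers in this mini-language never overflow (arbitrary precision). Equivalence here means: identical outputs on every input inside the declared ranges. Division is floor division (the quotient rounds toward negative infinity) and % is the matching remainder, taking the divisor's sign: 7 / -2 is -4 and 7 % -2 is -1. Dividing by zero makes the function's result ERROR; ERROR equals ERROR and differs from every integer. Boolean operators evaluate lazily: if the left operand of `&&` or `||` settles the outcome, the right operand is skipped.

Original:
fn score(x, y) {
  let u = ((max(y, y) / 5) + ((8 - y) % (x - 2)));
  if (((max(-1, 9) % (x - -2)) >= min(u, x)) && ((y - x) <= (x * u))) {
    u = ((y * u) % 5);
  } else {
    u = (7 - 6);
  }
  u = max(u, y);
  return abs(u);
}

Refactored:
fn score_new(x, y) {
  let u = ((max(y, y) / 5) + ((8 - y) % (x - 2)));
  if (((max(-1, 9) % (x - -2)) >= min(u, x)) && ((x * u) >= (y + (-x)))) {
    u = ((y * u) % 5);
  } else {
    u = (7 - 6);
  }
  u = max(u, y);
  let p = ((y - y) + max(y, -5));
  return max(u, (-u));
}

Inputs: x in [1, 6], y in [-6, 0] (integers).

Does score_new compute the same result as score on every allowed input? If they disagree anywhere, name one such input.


This is a faithful refactor — min/max/abs usage differs; arithmetic usage differs; constant usage differs; statement counts differ; local variable names differ; comparison usage differs, but the computed results match everywhere.
Spot check at x=4, y=-4 — score: u = -1; (((max(-1, 9) % (x - -2)) >= min(u, x)) && ((y - x) <= (x * u))) -> true; u = 4; u = 4; return 4. score_new: u = -1; (((max(-1, 9) % (x - -2)) >= min(u, x)) && ((x * u) >= (y + (-x)))) -> true; u = 4; u = 4; p = -4; return 4. Both give 4.
Every one of the 42 inputs gives matching results.
verdict: equivalent


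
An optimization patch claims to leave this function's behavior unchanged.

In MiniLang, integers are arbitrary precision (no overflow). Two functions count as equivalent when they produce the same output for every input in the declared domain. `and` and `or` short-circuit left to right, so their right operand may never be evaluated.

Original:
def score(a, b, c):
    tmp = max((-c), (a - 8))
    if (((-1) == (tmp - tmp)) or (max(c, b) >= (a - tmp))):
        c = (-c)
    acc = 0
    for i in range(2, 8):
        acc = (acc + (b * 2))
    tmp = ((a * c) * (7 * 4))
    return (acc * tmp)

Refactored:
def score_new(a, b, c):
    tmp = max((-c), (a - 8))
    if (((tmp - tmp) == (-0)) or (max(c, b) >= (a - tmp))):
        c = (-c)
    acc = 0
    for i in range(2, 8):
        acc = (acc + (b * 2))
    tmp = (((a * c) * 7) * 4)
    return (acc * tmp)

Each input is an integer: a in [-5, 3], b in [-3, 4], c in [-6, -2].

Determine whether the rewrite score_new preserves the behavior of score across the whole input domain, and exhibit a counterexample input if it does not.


Consider the input a=1, b=-3, c=-3.
score: tmp=3, then (((-1) == (tmp - tmp)) or (max(c, b) >= (a - tmp))) is false, then acc=0, then (i=2), then acc=-6, then (i=3), then acc=-12, then (i=4), then acc=-18, then (i=5), then acc=-24, then (i=6), then acc=-30, then (i=7), then acc=-36, then tmp=-84, then returns 3024
score_new: tmp=3, then (((tmp - tmp) == (-0)) or (max(c, b) >= (a - tmp))) is true, then c=3, then acc=0, then (i=2), then acc=-6, then (i=3), then acc=-12, then (i=4), then acc=-18, then (i=5), then acc=-24, then (i=6), then acc=-30, then (i=7), then acc=-36, then tmp=84, then returns -3024
3024 against -3024: the behavior changed.
verdict: not equivalent; witness: a=1, b=-3, c=-3


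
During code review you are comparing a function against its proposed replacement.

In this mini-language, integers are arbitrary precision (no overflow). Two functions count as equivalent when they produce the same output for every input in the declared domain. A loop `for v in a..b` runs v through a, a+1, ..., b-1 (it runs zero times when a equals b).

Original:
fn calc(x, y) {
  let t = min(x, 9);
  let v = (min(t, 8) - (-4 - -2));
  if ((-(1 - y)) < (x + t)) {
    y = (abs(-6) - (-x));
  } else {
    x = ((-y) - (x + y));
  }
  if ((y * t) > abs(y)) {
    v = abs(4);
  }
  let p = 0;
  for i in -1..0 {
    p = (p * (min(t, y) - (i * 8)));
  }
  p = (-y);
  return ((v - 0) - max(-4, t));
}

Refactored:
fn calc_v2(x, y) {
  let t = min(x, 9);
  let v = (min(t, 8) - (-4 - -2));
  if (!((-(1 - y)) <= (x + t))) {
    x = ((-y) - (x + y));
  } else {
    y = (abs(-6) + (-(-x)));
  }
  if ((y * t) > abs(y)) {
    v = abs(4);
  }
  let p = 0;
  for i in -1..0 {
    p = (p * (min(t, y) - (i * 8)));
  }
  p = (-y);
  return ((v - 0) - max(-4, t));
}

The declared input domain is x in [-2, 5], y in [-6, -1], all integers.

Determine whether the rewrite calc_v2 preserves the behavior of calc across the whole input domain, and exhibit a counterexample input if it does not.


The rewrite breaks on x=-2, y=-3, where the results are 6 and 2.
calc: t becomes -2; next v becomes 0; next ((-(1 - y)) < (x + t)) evaluates to false; next x becomes 8; next ((y * t) > abs(y)) evaluates to true; next v becomes 4; next p becomes 0; next at i=-1:; next p becomes 0; next p becomes 3; next final value 6
calc_v2: t becomes -2; next v becomes 0; next (!((-(1 - y)) <= (x + t))) evaluates to false; next y becomes 4; next ((y * t) > abs(y)) evaluates to false; next p becomes 0; next at i=-1:; next p becomes 0; next p becomes -4; next final value 2
verdict: not equivalent; witness: x=-2, y=-3


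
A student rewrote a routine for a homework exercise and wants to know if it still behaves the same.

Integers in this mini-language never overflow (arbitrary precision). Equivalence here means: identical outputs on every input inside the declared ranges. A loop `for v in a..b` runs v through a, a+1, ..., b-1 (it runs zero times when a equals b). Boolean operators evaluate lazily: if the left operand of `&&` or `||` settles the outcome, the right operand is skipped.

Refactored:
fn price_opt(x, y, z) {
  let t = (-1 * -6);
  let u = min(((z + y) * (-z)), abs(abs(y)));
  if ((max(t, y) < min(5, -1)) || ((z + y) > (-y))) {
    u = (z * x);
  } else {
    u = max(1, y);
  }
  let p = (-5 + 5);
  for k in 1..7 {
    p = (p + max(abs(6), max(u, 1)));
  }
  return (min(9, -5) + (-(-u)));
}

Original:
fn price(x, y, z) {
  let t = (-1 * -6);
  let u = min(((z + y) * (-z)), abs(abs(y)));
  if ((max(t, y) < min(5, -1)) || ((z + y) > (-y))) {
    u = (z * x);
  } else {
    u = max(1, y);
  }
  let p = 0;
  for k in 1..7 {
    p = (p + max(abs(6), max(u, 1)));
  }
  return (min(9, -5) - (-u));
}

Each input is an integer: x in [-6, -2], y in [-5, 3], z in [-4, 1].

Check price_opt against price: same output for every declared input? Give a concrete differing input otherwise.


Behavior is preserved: although arithmetic usage differs, plus constant usage differs, the outputs never diverge.
Tracing x=-3, y=-5, z=-1: price: t=6, then u=-6, then ((max(t, y) < min(5, -1)) || ((z + y) > (-y))) is false, then u=1, then p=0, then (k=1), then p=6, then (k=2), then p=12, then (k=3), then p=18, then (k=4), then p=24, then (k=5), then p=30, then (k=6), then p=36, then returns -4 | price_opt: t=6, then u=-6, then ((max(t, y) < min(5, -1)) || ((z + y) > (-y))) is false, then u=1, then p=0, then (k=1), then p=6, then (k=2), then p=12, then (k=3), then p=18, then (k=4), then p=24, then (k=5), then p=30, then (k=6), then p=36, then returns -4 — matching result -4.
Every one of the 270 inputs gives matching results.
verdict: equivalent


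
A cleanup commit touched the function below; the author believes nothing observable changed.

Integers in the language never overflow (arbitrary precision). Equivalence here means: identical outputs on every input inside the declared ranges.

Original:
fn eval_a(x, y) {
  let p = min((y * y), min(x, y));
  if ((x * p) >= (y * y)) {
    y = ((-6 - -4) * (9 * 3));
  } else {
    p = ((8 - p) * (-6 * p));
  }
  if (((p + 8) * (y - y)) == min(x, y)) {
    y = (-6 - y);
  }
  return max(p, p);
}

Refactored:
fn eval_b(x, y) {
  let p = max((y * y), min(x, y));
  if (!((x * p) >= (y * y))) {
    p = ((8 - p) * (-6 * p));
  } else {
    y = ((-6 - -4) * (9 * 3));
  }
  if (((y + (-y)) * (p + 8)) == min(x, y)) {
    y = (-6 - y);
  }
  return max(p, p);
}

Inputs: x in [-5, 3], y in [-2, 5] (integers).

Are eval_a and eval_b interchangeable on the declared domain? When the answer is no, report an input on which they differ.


There is a counterexample at x=-5, y=-2: -5 on one side, -96 on the other.
eval_a: p := -5 | ((x * p) >= (y * y)): true | y := -54 | (((p + 8) * (y - y)) == min(x, y)): false | result -5
eval_b: p := 4 | (!((x * p) >= (y * y))): true | p := -96 | (((y + (-y)) * (p + 8)) == min(x, y)): false | result -96
verdict: not equivalent; witness: x=-5, y=-2


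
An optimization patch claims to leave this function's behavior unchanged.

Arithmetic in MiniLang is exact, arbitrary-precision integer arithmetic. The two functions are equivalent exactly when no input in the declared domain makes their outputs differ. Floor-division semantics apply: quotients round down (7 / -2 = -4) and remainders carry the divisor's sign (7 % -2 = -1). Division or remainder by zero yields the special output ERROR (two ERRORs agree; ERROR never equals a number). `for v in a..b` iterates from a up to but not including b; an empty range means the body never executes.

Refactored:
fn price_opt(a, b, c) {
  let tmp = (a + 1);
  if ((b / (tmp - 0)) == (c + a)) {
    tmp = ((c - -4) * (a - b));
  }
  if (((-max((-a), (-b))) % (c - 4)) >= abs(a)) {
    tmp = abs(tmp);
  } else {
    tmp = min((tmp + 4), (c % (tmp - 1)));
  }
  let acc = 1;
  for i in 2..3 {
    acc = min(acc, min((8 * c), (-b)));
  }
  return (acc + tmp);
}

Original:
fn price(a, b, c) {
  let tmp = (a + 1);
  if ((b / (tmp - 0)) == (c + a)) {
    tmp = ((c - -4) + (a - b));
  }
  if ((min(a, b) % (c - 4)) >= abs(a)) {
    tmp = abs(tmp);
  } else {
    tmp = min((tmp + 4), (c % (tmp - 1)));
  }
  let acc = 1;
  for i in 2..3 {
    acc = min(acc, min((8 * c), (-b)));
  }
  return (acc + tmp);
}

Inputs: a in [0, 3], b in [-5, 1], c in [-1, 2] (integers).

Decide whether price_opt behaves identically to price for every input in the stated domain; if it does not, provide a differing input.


Consider the input a=0, b=-1, c=-1.
price: tmp = 1; ((b / (tmp - 0)) == (c + a)) -> true; tmp = 4; ((min(a, b) % (c - 4)) >= abs(a)) -> false; tmp = 2; acc = 1; [i=2]; acc = -8; return -6
price_opt: tmp = 1; ((b / (tmp - 0)) == (c + a)) -> true; tmp = 3; (((-max((-a), (-b))) % (c - 4)) >= abs(a)) -> false; tmp = 1; acc = 1; [i=2]; acc = -8; return -7
-6 and -7 differ, so these are not the same function on this domain.
verdict: not equivalent; witness: a=0, b=-1, c=-1


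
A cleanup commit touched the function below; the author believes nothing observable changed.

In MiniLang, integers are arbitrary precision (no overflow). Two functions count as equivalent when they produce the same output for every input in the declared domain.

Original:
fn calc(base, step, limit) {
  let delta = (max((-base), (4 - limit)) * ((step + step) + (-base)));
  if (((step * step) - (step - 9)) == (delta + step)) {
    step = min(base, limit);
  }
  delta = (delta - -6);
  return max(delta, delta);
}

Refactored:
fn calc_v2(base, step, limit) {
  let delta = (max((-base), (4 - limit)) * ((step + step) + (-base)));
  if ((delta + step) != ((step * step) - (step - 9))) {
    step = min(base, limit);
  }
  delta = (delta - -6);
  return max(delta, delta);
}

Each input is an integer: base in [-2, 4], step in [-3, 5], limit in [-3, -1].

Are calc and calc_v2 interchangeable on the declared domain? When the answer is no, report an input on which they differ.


Equivalent. Whatever the rewrite altered, no input in the stated domain can expose a difference.
An exhaustive pass over the 189 declared inputs shows identical outputs.
Tracing base=1, step=4, limit=-2: calc: delta=42, then (((step * step) - (step - 9)) == (delta + step)) is false, then delta=48, then returns 48 | calc_v2: delta=42, then ((delta + step) != ((step * step) - (step - 9))) is true, then step=-2, then delta=48, then returns 48 — matching result 48.
verdict: equivalent


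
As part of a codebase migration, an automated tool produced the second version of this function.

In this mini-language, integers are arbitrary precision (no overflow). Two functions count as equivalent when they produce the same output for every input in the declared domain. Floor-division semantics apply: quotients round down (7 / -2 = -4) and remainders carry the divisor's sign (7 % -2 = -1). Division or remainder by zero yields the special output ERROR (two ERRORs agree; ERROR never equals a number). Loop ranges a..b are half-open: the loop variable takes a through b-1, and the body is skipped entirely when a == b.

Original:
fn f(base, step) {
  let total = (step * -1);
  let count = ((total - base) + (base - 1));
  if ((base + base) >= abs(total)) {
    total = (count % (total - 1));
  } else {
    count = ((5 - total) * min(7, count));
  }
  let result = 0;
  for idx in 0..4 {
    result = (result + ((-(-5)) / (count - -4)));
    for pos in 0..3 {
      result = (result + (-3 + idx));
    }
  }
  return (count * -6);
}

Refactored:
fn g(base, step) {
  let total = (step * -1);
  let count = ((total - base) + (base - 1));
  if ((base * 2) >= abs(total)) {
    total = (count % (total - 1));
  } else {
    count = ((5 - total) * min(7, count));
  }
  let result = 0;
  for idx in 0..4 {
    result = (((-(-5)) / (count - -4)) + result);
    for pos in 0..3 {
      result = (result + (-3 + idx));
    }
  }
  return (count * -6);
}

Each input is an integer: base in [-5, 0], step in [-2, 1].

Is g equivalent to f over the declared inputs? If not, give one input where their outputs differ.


The two are interchangeable: constant usage differs, and arithmetic usage differs, and every declared input agrees.
One worked example (base=-2, step=0) — f: total=0, then count=-1, then ((base + base) >= abs(total)) is false, then count=-5, then result=0, then (idx=0), then result=-5, then (pos=0), then result=-8, then (pos=1), then result=-11, then (pos=2), then result=-14, then (idx=1), then result=-19, then (pos=0), then result=-21, then (pos=1), then result=-23, then (pos=2), then result=-25, then (idx=2), then result=-30, then (pos=0), then result=-31, then (pos=1), then result=-32, then (pos=2), then result=-33, then (idx=3), then result=-38, then (pos=0), then result=-38, then (pos=1), then result=-38, then (pos=2), then result=-38, then returns 30; g: total=0, then count=-1, then ((base * 2) >= abs(total)) is false, then count=-5, then result=0, then (idx=0), then result=-5, then (pos=0), then result=-8, then (pos=1), then result=-11, then (pos=2), then result=-14, then (idx=1), then result=-19, then (pos=0), then result=-21, then (pos=1), then result=-23, then (pos=2), then result=-25, then (idx=2), then result=-30, then (pos=0), then result=-31, then (pos=1), then result=-32, then (pos=2), then result=-33, then (idx=3), then result=-38, then (pos=0), then result=-38, then (pos=1), then result=-38, then (pos=2), then result=-38, then returns 30; agreement on 30.
Across all 24 domain points the two functions coincide.
verdict: equivalent


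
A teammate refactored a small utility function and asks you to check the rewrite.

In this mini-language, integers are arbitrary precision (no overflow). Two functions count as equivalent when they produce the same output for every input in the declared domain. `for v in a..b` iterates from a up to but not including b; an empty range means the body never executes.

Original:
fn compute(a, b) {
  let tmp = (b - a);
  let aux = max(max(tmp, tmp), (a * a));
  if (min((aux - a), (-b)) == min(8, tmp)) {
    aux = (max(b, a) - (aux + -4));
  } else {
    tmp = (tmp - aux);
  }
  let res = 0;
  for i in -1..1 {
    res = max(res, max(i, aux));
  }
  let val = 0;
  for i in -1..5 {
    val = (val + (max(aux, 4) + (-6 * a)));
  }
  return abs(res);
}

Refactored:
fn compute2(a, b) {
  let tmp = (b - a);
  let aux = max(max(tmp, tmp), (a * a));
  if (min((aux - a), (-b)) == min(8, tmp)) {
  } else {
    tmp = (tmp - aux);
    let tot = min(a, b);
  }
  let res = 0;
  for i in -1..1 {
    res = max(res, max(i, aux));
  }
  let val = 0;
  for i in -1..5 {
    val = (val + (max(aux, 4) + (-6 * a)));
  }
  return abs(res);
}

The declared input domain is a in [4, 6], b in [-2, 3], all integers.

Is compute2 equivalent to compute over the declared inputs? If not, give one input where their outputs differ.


a=4, b=2 yields 0 from compute but 16 from compute2.
verdict: not equivalent; witness: a=4, b=2


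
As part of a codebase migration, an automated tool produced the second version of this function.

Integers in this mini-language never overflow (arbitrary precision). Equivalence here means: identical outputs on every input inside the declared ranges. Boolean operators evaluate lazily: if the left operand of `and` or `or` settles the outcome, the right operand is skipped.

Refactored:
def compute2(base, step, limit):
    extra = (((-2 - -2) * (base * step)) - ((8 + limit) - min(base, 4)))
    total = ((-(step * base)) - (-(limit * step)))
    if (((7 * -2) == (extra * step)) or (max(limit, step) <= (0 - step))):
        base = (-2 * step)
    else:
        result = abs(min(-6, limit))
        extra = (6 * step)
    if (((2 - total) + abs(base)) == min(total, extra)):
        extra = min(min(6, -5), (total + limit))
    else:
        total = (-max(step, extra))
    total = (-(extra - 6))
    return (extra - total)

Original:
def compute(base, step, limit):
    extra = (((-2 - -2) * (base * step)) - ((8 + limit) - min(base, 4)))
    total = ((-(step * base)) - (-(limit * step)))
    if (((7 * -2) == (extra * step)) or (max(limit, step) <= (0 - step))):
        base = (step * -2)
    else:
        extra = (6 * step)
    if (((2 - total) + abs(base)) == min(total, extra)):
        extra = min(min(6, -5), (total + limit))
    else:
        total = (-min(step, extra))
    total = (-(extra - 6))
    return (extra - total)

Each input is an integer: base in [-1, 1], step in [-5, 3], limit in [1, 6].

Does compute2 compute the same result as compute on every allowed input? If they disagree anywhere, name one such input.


Equivalent. The one real change (`min(step, extra)` became `max(step, extra)`) has no effect anywhere in the declared ranges.
Across all 162 domain points the two functions coincide.
As a probe, take base=-1, step=0, limit=1: compute runs extra=-10, then total=0, then (((7 * -2) == (extra * step)) or (max(limit, step) <= (0 - step))) is false, then extra=0, then (((2 - total) + abs(base)) == min(total, extra)) is false, then total=0, then total=6, then returns -6; compute2 runs extra=-10, then total=0, then (((7 * -2) == (extra * step)) or (max(limit, step) <= (0 - step))) is false, then result=6, then extra=0, then (((2 - total) + abs(base)) == min(total, extra)) is false, then total=0, then total=6, then returns -6; both end at -6.
verdict: equivalent
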